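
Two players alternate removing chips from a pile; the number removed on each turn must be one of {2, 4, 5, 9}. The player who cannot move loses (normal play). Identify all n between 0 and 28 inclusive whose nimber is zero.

G(0) = 0
G(1) = mex{} = 0
G(2) = mex{0} = 1
G(3) = mex{0} = 1
G(4) = mex{1,0} = 2
G(5) = mex{1,0,0} = 2
G(6) = mex{2,1,0} = 3
G(7) = mex{2,1,1} = 0
G(8) = mex{3,2,1} = 0
G(9) = mex{0,2,2,0} = 1
G(10) = mex{0,3,2,0} = 1
G(11) = mex{1,0,3,1} = 2
G(12) = mex{1,0,0,1} = 2
G(13) = mex{2,1,0,2} = 3
G(14) = mex{2,1,1,2} = 0
G(15) = mex{3,2,1,3} = 0
G(16) = mex{0,2,2,0} = 1
G(17) = mex{0,3,2,0} = 1
G(18) = mex{1,0,3,1} = 2
G(19) = mex{1,0,0,1} = 2
G(20) = mex{2,1,0,2} = 3
G(21) = mex{2,1,1,2} = 0
G(22) = mex{3,2,1,3} = 0
G(23) = mex{0,2,2,0} = 1
G(24) = mex{0,3,2,0} = 1
G(25) = mex{1,0,3,1} = 2
G(26) = mex{1,0,0,1} = 2
G(27) = mex{2,1,0,2} = 3
G(28) = mex{2,1,1,2} = 0
P-positions are exactly the n with G(n) = 0.

0, 1, 7, 8, 14, 15, 21, 22, 28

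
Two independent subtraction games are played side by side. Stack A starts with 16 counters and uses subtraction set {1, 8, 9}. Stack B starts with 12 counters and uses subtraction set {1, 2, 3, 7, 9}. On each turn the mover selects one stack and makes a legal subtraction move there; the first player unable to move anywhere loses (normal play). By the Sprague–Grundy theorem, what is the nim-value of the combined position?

0

Stack A, S = {1, 8, 9}:
G(0) = 0
G(1) = mex{0} = 1
G(2) = mex{1} = 0
G(3) = mex{0} = 1
G(4) = mex{1} = 0
G(5) = mex{0} = 1
G(6) = mex{1} = 0
G(7) = mex{0} = 1
G(8) = mex{1,0} = 2
G(9) = mex{2,1,0} = 3
G(10) = mex{3,0,1} = 2
G(11) = mex{2,1,0} = 3
G(12) = mex{3,0,1} = 2
G(13) = mex{2,1,0} = 3
G(14) = mex{3,0,1} = 2
G(15) = mex{2,1,0} = 3
G(16) = mex{3,2,1} = 0
G_A(16) = 0.
Stack B, S = {1, 2, 3, 7, 9}:
G(0) = 0
G(1) = mex{0} = 1
G(2) = mex{1,0} = 2
G(3) = mex{2,1,0} = 3
G(4) = mex{3,2,1} = 0
G(5) = mex{0,3,2} = 1
G(6) = mex{1,0,3} = 2
G(7) = mex{2,1,0,0} = 3
G(8) = mex{3,2,1,1} = 0
G(9) = mex{0,3,2,2,0} = 1
G(10) = mex{1,0,3,3,1} = 2
G(11) = mex{2,1,0,0,2} = 3
G(12) = mex{3,2,1,1,3} = 0
G_B(12) = 0.
Combined Grundy value = 0 ⊕ 0 = 0.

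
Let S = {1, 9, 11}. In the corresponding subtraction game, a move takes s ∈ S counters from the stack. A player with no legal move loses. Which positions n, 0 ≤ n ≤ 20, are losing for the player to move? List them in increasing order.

0, 2, 4, 6, 8, 10, 12, 14, 16, 18, 20

n :  0  1  2  3  4  5  6  7  8  9 10 11 12 13 14 15 16 17 18 19 20
G :  0  1  0  1  0  1  0  1  0  1  0  1  0  1  0  1  0  1  0  1  0
P-positions are exactly the n with G(n) = 0.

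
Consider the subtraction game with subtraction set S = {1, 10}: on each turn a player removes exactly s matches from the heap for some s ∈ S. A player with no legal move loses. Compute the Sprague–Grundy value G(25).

1

G(0) = 0
G(1) = mex{0} = 1
G(2) = mex{1} = 0
G(3) = mex{0} = 1
G(4) = mex{1} = 0
G(5) = mex{0} = 1
G(6) = mex{1} = 0
G(7) = mex{0} = 1
G(8) = mex{1} = 0
G(9) = mex{0} = 1
G(10) = mex{1,0} = 2
G(11) = mex{2,1} = 0
G(12) = mex{0,0} = 1
G(13) = mex{1,1} = 0
G(14) = mex{0,0} = 1
G(15) = mex{1,1} = 0
G(16) = mex{0,0} = 1
G(17) = mex{1,1} = 0
G(18) = mex{0,0} = 1
G(19) = mex{1,1} = 0
G(20) = mex{0,2} = 1
G(21) = mex{1,0} = 2
G(22) = mex{2,1} = 0
G(23) = mex{0,0} = 1
G(24) = mex{1,1} = 0
G(25) = mex{0,0} = 1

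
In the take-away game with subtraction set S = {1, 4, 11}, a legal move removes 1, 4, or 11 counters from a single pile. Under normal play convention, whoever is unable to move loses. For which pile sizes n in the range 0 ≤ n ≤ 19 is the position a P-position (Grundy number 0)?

0, 2, 5, 7, 10, 12, 15, 17

G(0) = 0
G(1) = mex{0} = 1
G(2) = mex{1} = 0
G(3) = mex{0} = 1
G(4) = mex{1,0} = 2
G(5) = mex{2,1} = 0
G(6) = mex{0,0} = 1
G(7) = mex{1,1} = 0
G(8) = mex{0,2} = 1
G(9) = mex{1,0} = 2
G(10) = mex{2,1} = 0
G(11) = mex{0,0,0} = 1
G(12) = mex{1,1,1} = 0
G(13) = mex{0,2,0} = 1
G(14) = mex{1,0,1} = 2
G(15) = mex{2,1,2} = 0
G(16) = mex{0,0,0} = 1
G(17) = mex{1,1,1} = 0
G(18) = mex{0,2,0} = 1
G(19) = mex{1,0,1} = 2
P-positions are exactly the n with G(n) = 0.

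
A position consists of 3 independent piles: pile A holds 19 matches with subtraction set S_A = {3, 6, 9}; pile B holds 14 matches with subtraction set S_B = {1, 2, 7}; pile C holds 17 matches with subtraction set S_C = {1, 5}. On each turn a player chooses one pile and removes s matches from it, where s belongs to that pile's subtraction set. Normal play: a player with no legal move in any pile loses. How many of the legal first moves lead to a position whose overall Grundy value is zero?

3

Pile A, S = {3, 6, 9}:
n :  0  1  2  3  4  5  6  7  8  9 10 11 12 13 14 15 16 17 18 19
G :  0  0  0  1  1  1  2  2  2  3  3  3  0  0  0  1  1  1  2  2
G_A(19) = 2.
Pile B, S = {1, 2, 7}:
G(0) = 0
G(1) = mex{0} = 1
G(2) = mex{1,0} = 2
G(3) = mex{2,1} = 0
G(4) = mex{0,2} = 1
G(5) = mex{1,0} = 2
G(6) = mex{2,1} = 0
G(7) = mex{0,2,0} = 1
G(8) = mex{1,0,1} = 2
G(9) = mex{2,1,2} = 0
G(10) = mex{0,2,0} = 1
G(11) = mex{1,0,1} = 2
G(12) = mex{2,1,2} = 0
G(13) = mex{0,2,0} = 1
G(14) = mex{1,0,1} = 2
G_B(14) = 2.
Pile C, S = {1, 5}:
G(0) = 0
G(1) = mex{0} = 1
G(2) = mex{1} = 0
G(3) = mex{0} = 1
G(4) = mex{1} = 0
G(5) = mex{0,0} = 1
G(6) = mex{1,1} = 0
G(7) = mex{0,0} = 1
G(8) = mex{1,1} = 0
G(9) = mex{0,0} = 1
G(10) = mex{1,1} = 0
G(11) = mex{0,0} = 1
G(12) = mex{1,1} = 0
G(13) = mex{0,0} = 1
G(14) = mex{1,1} = 0
G(15) = mex{0,0} = 1
G(16) = mex{1,1} = 0
G(17) = mex{0,0} = 1
G_C(17) = 1.
Combined Grundy value = 2 ⊕ 2 ⊕ 1 = 1.
A winning move leaves total XOR = 0, i.e. changes one component's Grundy value g to g ⊕ X where X is the current total.
Pile A: need g' = 2⊕1 = 3. Options: 19−3→G=1, 19−6→G=0, 19−9→G=3. Hits: 1.
Pile B: need g' = 2⊕1 = 3. Options: 14−1→G=1, 14−2→G=0, 14−7→G=1. Hits: 0.
Pile C: need g' = 1⊕1 = 0. Options: 17−1→G=0, 17−5→G=0. Hits: 2.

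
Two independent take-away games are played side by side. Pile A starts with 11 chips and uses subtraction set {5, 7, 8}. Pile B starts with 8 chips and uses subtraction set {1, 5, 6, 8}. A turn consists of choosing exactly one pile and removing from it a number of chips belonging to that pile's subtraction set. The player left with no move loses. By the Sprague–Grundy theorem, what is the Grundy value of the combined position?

Pile A, S = {5, 7, 8}:
G(0) = 0
G(1) = mex{} = 0
G(2) = mex{} = 0
G(3) = mex{} = 0
G(4) = mex{} = 0
G(5) = mex{0} = 1
G(6) = mex{0} = 1
G(7) = mex{0,0} = 1
G(8) = mex{0,0,0} = 1
G(9) = mex{0,0,0} = 1
G(10) = mex{1,0,0} = 2
G(11) = mex{1,0,0} = 2
G_A(11) = 2.
Pile B, S = {1, 5, 6, 8}:
G(0) = 0
G(1) = mex{0} = 1
G(2) = mex{1} = 0
G(3) = mex{0} = 1
G(4) = mex{1} = 0
G(5) = mex{0,0} = 1
G(6) = mex{1,1,0} = 2
G(7) = mex{2,0,1} = 3
G(8) = mex{3,1,0,0} = 2
G_B(8) = 2.
Combined Grundy value = 2 ⊕ 2 = 0.

0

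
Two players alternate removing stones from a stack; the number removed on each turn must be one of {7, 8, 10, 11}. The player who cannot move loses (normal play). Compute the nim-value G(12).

1

n :  0  1  2  3  4  5  6  7  8  9 10 11 12
G :  0  0  0  0  0  0  0  1  1  1  1  1  1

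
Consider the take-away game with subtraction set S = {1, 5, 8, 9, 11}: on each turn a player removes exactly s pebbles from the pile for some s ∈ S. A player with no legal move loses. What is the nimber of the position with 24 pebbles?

2

G(0) = 0
G(1) = mex{0} = 1
G(2) = mex{1} = 0
G(3) = mex{0} = 1
G(4) = mex{1} = 0
G(5) = mex{0,0} = 1
G(6) = mex{1,1} = 0
G(7) = mex{0,0} = 1
G(8) = mex{1,1,0} = 2
G(9) = mex{2,0,1,0} = 3
G(10) = mex{3,1,0,1} = 2
G(11) = mex{2,0,1,0,0} = 3
G(12) = mex{3,1,0,1,1} = 2
G(13) = mex{2,2,1,0,0} = 3
G(14) = mex{3,3,0,1,1} = 2
G(15) = mex{2,2,1,0,0} = 3
G(16) = mex{3,3,2,1,1} = 0
G(17) = mex{0,2,3,2,0} = 1
G(18) = mex{1,3,2,3,1} = 0
G(19) = mex{0,2,3,2,2} = 1
G(20) = mex{1,3,2,3,3} = 0
G(21) = mex{0,0,3,2,2} = 1
G(22) = mex{1,1,2,3,3} = 0
G(23) = mex{0,0,3,2,2} = 1
G(24) = mex{1,1,0,3,3} = 2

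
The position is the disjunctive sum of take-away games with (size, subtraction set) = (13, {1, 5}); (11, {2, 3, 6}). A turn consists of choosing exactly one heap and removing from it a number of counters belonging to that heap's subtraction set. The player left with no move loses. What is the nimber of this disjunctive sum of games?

Heap A, S = {1, 5}:
n :  0  1  2  3  4  5  6  7  8  9 10 11 12 13
G :  0  1  0  1  0  1  0  1  0  1  0  1  0  1
G_A(13) = 1.
Heap B, S = {2, 3, 6}:
G(0) = 0
G(1) = mex{} = 0
G(2) = mex{0} = 1
G(3) = mex{0,0} = 1
G(4) = mex{1,0} = 2
G(5) = mex{1,1} = 0
G(6) = mex{2,1,0} = 3
G(7) = mex{0,2,0} = 1
G(8) = mex{3,0,1} = 2
G(9) = mex{1,3,1} = 0
G(10) = mex{2,1,2} = 0
G(11) = mex{0,2,0} = 1
G_B(11) = 1.
Combined Grundy value = 1 ⊕ 1 = 0.

0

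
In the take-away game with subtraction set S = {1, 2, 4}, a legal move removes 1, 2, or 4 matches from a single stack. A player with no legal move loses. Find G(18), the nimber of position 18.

n :  0  1  2  3  4  5  6  7  8  9 10 11 12 13 14 15 16 17 18
G :  0  1  2  0  1  2  0  1  2  0  1  2  0  1  2  0  1  2  0

0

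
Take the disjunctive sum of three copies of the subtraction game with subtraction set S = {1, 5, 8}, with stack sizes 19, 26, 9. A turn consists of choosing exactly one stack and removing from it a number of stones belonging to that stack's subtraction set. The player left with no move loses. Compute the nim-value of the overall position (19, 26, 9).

All stacks use S = {1, 5, 8}:
n :  0  1  2  3  4  5  6  7  8  9 10 11 12 13 14 15 16 17 18 19 20 21 22 23 24 25 26
G :  0  1  0  1  0  1  0  1  2  3  2  3  2  0  1  0  1  0  1  0  1  2  3  2  3  2  0
Stack A: G(19) = 0.
Stack B: G(26) = 0.
Stack C: G(9) = 3.
Combined Grundy value = 0 ⊕ 0 ⊕ 3 = 3.

3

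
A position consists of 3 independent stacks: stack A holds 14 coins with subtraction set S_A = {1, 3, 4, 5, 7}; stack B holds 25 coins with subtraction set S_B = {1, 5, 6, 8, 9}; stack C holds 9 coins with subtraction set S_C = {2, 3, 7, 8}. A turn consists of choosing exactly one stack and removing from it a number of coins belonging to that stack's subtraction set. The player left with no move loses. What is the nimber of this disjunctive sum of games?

Stack A, S = {1, 3, 4, 5, 7}:
n :  0  1  2  3  4  5  6  7  8  9 10 11 12 13 14
G :  0  1  0  1  2  3  2  3  0  1  0  1  2  3  2
G_A(14) = 2.
Stack B, S = {1, 5, 6, 8, 9}:
G(0) = 0
G(1) = mex{0} = 1
G(2) = mex{1} = 0
G(3) = mex{0} = 1
G(4) = mex{1} = 0
G(5) = mex{0,0} = 1
G(6) = mex{1,1,0} = 2
G(7) = mex{2,0,1} = 3
G(8) = mex{3,1,0,0} = 2
G(9) = mex{2,0,1,1,0} = 3
G(10) = mex{3,1,0,0,1} = 2
G(11) = mex{2,2,1,1,0} = 3
G(12) = mex{3,3,2,0,1} = 4
G(13) = mex{4,2,3,1,0} = 5
G(14) = mex{5,3,2,2,1} = 0
G(15) = mex{0,2,3,3,2} = 1
G(16) = mex{1,3,2,2,3} = 0
G(17) = mex{0,4,3,3,2} = 1
G(18) = mex{1,5,4,2,3} = 0
G(19) = mex{0,0,5,3,2} = 1
G(20) = mex{1,1,0,4,3} = 2
G(21) = mex{2,0,1,5,4} = 3
G(22) = mex{3,1,0,0,5} = 2
G(23) = mex{2,0,1,1,0} = 3
G(24) = mex{3,1,0,0,1} = 2
G(25) = mex{2,2,1,1,0} = 3
G_B(25) = 3.
Stack C, S = {2, 3, 7, 8}:
n : 0 1 2 3 4 5 6 7 8 9
G : 0 0 1 1 2 0 0 1 1 2
G_C(9) = 2.
Combined Grundy value = 2 ⊕ 3 ⊕ 2 = 3.

3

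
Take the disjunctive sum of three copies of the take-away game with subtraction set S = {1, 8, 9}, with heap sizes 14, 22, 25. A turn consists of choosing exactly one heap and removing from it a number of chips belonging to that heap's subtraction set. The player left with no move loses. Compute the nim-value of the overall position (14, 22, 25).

All heaps use S = {1, 8, 9}:
n :  0  1  2  3  4  5  6  7  8  9 10 11 12 13 14 15 16 17 18 19 20 21 22 23 24 25
G :  0  1  0  1  0  1  0  1  2  3  2  3  2  3  2  3  0  1  0  1  0  1  0  1  2  3
Heap A: G(14) = 2.
Heap B: G(22) = 0.
Heap C: G(25) = 3.
Combined Grundy value = 2 ⊕ 0 ⊕ 3 = 1.

1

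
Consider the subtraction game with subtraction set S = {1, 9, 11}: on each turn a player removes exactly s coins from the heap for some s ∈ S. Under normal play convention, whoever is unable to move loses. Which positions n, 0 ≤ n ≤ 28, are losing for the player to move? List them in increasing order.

0, 2, 4, 6, 8, 10, 12, 14, 16, 18, 20, 22, 24, 26, 28

G(0) = 0
G(1) = mex{0} = 1
G(2) = mex{1} = 0
G(3) = mex{0} = 1
G(4) = mex{1} = 0
G(5) = mex{0} = 1
G(6) = mex{1} = 0
G(7) = mex{0} = 1
G(8) = mex{1} = 0
G(9) = mex{0,0} = 1
G(10) = mex{1,1} = 0
G(11) = mex{0,0,0} = 1
G(12) = mex{1,1,1} = 0
G(13) = mex{0,0,0} = 1
G(14) = mex{1,1,1} = 0
G(15) = mex{0,0,0} = 1
G(16) = mex{1,1,1} = 0
G(17) = mex{0,0,0} = 1
G(18) = mex{1,1,1} = 0
G(19) = mex{0,0,0} = 1
G(20) = mex{1,1,1} = 0
G(21) = mex{0,0,0} = 1
G(22) = mex{1,1,1} = 0
G(23) = mex{0,0,0} = 1
G(24) = mex{1,1,1} = 0
G(25) = mex{0,0,0} = 1
G(26) = mex{1,1,1} = 0
G(27) = mex{0,0,0} = 1
G(28) = mex{1,1,1} = 0
P-positions are exactly the n with G(n) = 0.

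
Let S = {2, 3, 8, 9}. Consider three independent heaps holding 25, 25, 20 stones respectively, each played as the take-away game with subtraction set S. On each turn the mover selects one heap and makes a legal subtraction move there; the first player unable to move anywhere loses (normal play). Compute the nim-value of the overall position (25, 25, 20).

2

All heaps use S = {2, 3, 8, 9}:
G(0) = 0
G(1) = mex{} = 0
G(2) = mex{0} = 1
G(3) = mex{0,0} = 1
G(4) = mex{1,0} = 2
G(5) = mex{1,1} = 0
G(6) = mex{2,1} = 0
G(7) = mex{0,2} = 1
G(8) = mex{0,0,0} = 1
G(9) = mex{1,0,0,0} = 2
G(10) = mex{1,1,1,0} = 2
G(11) = mex{2,1,1,1} = 0
G(12) = mex{2,2,2,1} = 0
G(13) = mex{0,2,0,2} = 1
G(14) = mex{0,0,0,0} = 1
G(15) = mex{1,0,1,0} = 2
G(16) = mex{1,1,1,1} = 0
G(17) = mex{2,1,2,1} = 0
G(18) = mex{0,2,2,2} = 1
G(19) = mex{0,0,0,2} = 1
G(20) = mex{1,0,0,0} = 2
G(21) = mex{1,1,1,0} = 2
G(22) = mex{2,1,1,1} = 0
G(23) = mex{2,2,2,1} = 0
G(24) = mex{0,2,0,2} = 1
G(25) = mex{0,0,0,0} = 1
Heap A: G(25) = 1.
Heap B: G(25) = 1.
Heap C: G(20) = 2.
Combined Grundy value = 1 ⊕ 1 ⊕ 2 = 2.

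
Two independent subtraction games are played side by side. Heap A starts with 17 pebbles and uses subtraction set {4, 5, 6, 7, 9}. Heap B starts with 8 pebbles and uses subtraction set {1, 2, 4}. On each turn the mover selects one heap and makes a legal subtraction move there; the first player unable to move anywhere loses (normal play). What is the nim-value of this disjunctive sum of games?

Heap A, S = {4, 5, 6, 7, 9}:
n :  0  1  2  3  4  5  6  7  8  9 10 11 12 13 14 15 16 17
G :  0  0  0  0  1  1  1  1  2  2  2  2  3  0  0  0  0  1
G_A(17) = 1.
Heap B, S = {1, 2, 4}:
n : 0 1 2 3 4 5 6 7 8
G : 0 1 2 0 1 2 0 1 2
G_B(8) = 2.
Combined Grundy value = 1 ⊕ 2 = 3.

3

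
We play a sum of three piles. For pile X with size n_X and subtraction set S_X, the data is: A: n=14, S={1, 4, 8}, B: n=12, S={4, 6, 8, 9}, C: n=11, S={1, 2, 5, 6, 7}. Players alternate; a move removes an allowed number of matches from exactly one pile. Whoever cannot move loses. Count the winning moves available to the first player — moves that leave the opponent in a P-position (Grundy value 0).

Pile A, S = {1, 4, 8}:
G(0) = 0
G(1) = mex{0} = 1
G(2) = mex{1} = 0
G(3) = mex{0} = 1
G(4) = mex{1,0} = 2
G(5) = mex{2,1} = 0
G(6) = mex{0,0} = 1
G(7) = mex{1,1} = 0
G(8) = mex{0,2,0} = 1
G(9) = mex{1,0,1} = 2
G(10) = mex{2,1,0} = 3
G(11) = mex{3,0,1} = 2
G(12) = mex{2,1,2} = 0
G(13) = mex{0,2,0} = 1
G(14) = mex{1,3,1} = 0
G_A(14) = 0.
Pile B, S = {4, 6, 8, 9}:
n :  0  1  2  3  4  5  6  7  8  9 10 11 12
G :  0  0  0  0  1  1  1  1  2  2  2  2  3
G_B(12) = 3.
Pile C, S = {1, 2, 5, 6, 7}:
G(0) = 0
G(1) = mex{0} = 1
G(2) = mex{1,0} = 2
G(3) = mex{2,1} = 0
G(4) = mex{0,2} = 1
G(5) = mex{1,0,0} = 2
G(6) = mex{2,1,1,0} = 3
G(7) = mex{3,2,2,1,0} = 4
G(8) = mex{4,3,0,2,1} = 5
G(9) = mex{5,4,1,0,2} = 3
G(10) = mex{3,5,2,1,0} = 4
G(11) = mex{4,3,3,2,1} = 0
G_C(11) = 0.
Combined Grundy value = 0 ⊕ 3 ⊕ 0 = 3.
A winning move leaves total XOR = 0, i.e. changes one component's Grundy value g to g ⊕ X where X is the current total.
Pile A: need g' = 0⊕3 = 3. Options: 14−1→G=1, 14−4→G=3, 14−8→G=1. Hits: 1.
Pile B: need g' = 3⊕3 = 0. Options: 12−4→G=2, 12−6→G=1, 12−8→G=1, 12−9→G=0. Hits: 1.
Pile C: need g' = 0⊕3 = 3. Options: 11−1→G=4, 11−2→G=3, 11−5→G=3, 11−6→G=2, 11−7→G=1. Hits: 2.

4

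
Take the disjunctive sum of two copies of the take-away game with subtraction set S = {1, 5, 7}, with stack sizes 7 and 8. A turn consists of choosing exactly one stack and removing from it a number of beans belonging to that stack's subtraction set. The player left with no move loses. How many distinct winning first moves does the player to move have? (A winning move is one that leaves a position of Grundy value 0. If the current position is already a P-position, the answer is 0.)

6

All stacks use S = {1, 5, 7}:
G(0) = 0
G(1) = mex{0} = 1
G(2) = mex{1} = 0
G(3) = mex{0} = 1
G(4) = mex{1} = 0
G(5) = mex{0,0} = 1
G(6) = mex{1,1} = 0
G(7) = mex{0,0,0} = 1
G(8) = mex{1,1,1} = 0
Stack A: G(7) = 1.
Stack B: G(8) = 0.
Combined Grundy value = 1 ⊕ 0 = 1.
A winning move leaves total XOR = 0, i.e. changes one component's Grundy value g to g ⊕ X where X is the current total.
Stack A: need g' = 1⊕1 = 0. Options: 7−1→G=0, 7−5→G=0, 7−7→G=0. Hits: 3.
Stack B: need g' = 0⊕1 = 1. Options: 8−1→G=1, 8−5→G=1, 8−7→G=1. Hits: 3.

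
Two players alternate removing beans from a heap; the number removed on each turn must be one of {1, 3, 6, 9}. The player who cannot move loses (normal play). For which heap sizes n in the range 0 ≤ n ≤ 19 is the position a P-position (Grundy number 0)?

G(0) = 0
G(1) = mex{0} = 1
G(2) = mex{1} = 0
G(3) = mex{0,0} = 1
G(4) = mex{1,1} = 0
G(5) = mex{0,0} = 1
G(6) = mex{1,1,0} = 2
G(7) = mex{2,0,1} = 3
G(8) = mex{3,1,0} = 2
G(9) = mex{2,2,1,0} = 3
G(10) = mex{3,3,0,1} = 2
G(11) = mex{2,2,1,0} = 3
G(12) = mex{3,3,2,1} = 0
G(13) = mex{0,2,3,0} = 1
G(14) = mex{1,3,2,1} = 0
G(15) = mex{0,0,3,2} = 1
G(16) = mex{1,1,2,3} = 0
G(17) = mex{0,0,3,2} = 1
G(18) = mex{1,1,0,3} = 2
G(19) = mex{2,0,1,2} = 3
P-positions are exactly the n with G(n) = 0.

0, 2, 4, 12, 14, 16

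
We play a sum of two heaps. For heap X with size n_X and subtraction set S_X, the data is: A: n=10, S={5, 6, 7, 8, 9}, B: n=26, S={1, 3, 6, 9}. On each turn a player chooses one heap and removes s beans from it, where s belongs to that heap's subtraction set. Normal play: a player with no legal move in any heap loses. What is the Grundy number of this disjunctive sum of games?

2

Heap A, S = {5, 6, 7, 8, 9}:
n :  0  1  2  3  4  5  6  7  8  9 10
G :  0  0  0  0  0  1  1  1  1  1  2
G_A(10) = 2.
Heap B, S = {1, 3, 6, 9}:
n :  0  1  2  3  4  5  6  7  8  9 10 11 12 13 14 15 16 17 18 19 20 21 22 23 24 25 26
G :  0  1  0  1  0  1  2  3  2  3  2  3  0  1  0  1  0  1  2  3  2  3  2  3  0  1  0
G_B(26) = 0.
Combined Grundy value = 2 ⊕ 0 = 2.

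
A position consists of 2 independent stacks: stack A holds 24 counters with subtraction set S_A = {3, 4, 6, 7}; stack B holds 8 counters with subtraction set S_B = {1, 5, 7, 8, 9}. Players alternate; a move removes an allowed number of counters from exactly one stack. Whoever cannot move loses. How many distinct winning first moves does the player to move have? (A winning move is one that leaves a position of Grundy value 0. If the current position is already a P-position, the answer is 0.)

5

Stack A, S = {3, 4, 6, 7}:
n :  0  1  2  3  4  5  6  7  8  9 10 11 12 13 14 15 16 17 18 19 20 21 22 23 24
G :  0  0  0  1  1  1  2  2  2  3  0  0  0  1  1  1  2  2  2  3  0  0  0  1  1
G_A(24) = 1.
Stack B, S = {1, 5, 7, 8, 9}:
n : 0 1 2 3 4 5 6 7 8
G : 0 1 0 1 0 1 0 1 2
G_B(8) = 2.
Combined Grundy value = 1 ⊕ 2 = 3.
A winning move leaves total XOR = 0, i.e. changes one component's Grundy value g to g ⊕ X where X is the current total.
Stack A: need g' = 1⊕3 = 2. Options: 24−3→G=0, 24−4→G=0, 24−6→G=2, 24−7→G=2. Hits: 2.
Stack B: need g' = 2⊕3 = 1. Options: 8−1→G=1, 8−5→G=1, 8−7→G=1, 8−8→G=0. Hits: 3.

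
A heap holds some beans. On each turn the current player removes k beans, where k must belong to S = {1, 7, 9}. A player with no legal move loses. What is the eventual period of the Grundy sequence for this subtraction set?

n :  0  1  2  3  4  5  6  7  8  9 10 11 12 13 14
G :  0  1  0  1  0  1  0  1  0  1  0  1  0  1  0
G(n+2) = G(n) holds for n = 0,…,8 (a full window of length max(S) = 9), so the sequence is purely periodic with period 2.

2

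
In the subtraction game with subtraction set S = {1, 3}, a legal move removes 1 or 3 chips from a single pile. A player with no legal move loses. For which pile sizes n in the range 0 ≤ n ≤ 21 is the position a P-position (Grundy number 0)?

0, 2, 4, 6, 8, 10, 12, 14, 16, 18, 20

n :  0  1  2  3  4  5  6  7  8  9 10 11 12 13 14 15 16 17 18 19 20 21
G :  0  1  0  1  0  1  0  1  0  1  0  1  0  1  0  1  0  1  0  1  0  1
P-positions are exactly the n with G(n) = 0.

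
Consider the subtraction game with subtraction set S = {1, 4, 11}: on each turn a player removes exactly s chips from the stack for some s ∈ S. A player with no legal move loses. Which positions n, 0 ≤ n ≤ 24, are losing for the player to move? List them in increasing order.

n :  0  1  2  3  4  5  6  7  8  9 10 11 12 13 14 15 16 17 18 19 20 21 22 23 24
G :  0  1  0  1  2  0  1  0  1  2  0  1  0  1  2  0  1  0  1  2  0  1  0  1  2
P-positions are exactly the n with G(n) = 0.

0, 2, 5, 7, 10, 12, 15, 17, 20, 22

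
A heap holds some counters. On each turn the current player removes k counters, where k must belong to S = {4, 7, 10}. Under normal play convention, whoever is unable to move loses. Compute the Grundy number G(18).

1

n :  0  1  2  3  4  5  6  7  8  9 10 11 12 13 14 15 16 17 18
G :  0  0  0  0  1  1  1  1  2  2  2  2  3  3  0  0  0  0  1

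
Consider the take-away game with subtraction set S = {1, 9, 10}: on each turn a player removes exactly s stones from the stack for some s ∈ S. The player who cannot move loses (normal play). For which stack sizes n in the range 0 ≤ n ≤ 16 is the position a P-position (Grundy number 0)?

n :  0  1  2  3  4  5  6  7  8  9 10 11 12 13 14 15 16
G :  0  1  0  1  0  1  0  1  0  1  2  3  2  3  2  3  2
P-positions are exactly the n with G(n) = 0.

0, 2, 4, 6, 8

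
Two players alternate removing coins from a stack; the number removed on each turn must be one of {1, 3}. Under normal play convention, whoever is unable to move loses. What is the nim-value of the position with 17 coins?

1

n :  0  1  2  3  4  5  6  7  8  9 10 11 12 13 14 15 16 17
G :  0  1  0  1  0  1  0  1  0  1  0  1  0  1  0  1  0  1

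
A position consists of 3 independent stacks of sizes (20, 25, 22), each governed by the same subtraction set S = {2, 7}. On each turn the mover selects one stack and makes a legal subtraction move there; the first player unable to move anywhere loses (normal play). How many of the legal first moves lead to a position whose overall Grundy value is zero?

All stacks use S = {2, 7}:
n :  0  1  2  3  4  5  6  7  8  9 10 11 12 13 14 15 16 17 18 19 20 21 22 23 24 25
G :  0  0  1  1  0  0  1  1  2  0  0  1  1  0  0  1  1  2  0  0  1  1  0  0  1  1
Stack A: G(20) = 1.
Stack B: G(25) = 1.
Stack C: G(22) = 0.
Combined Grundy value = 1 ⊕ 1 ⊕ 0 = 0.
A winning move leaves total XOR = 0, i.e. changes one component's Grundy value g to g ⊕ X where X is the current total.
Stack A: target g' = 1⊕0 = 1, but every legal move changes the Grundy value (mex property), so 0 moves.
Stack B: target g' = 1⊕0 = 1, but every legal move changes the Grundy value (mex property), so 0 moves.
Stack C: target g' = 0⊕0 = 0, but every legal move changes the Grundy value (mex property), so 0 moves.

0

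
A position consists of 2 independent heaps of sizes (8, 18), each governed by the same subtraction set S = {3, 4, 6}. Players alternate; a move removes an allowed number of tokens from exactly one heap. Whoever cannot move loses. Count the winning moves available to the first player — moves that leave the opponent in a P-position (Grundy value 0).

2

All heaps use S = {3, 4, 6}:
G(0) = 0
G(1) = mex{} = 0
G(2) = mex{} = 0
G(3) = mex{0} = 1
G(4) = mex{0,0} = 1
G(5) = mex{0,0} = 1
G(6) = mex{1,0,0} = 2
G(7) = mex{1,1,0} = 2
G(8) = mex{1,1,0} = 2
G(9) = mex{2,1,1} = 0
G(10) = mex{2,2,1} = 0
G(11) = mex{2,2,1} = 0
G(12) = mex{0,2,2} = 1
G(13) = mex{0,0,2} = 1
G(14) = mex{0,0,2} = 1
G(15) = mex{1,0,0} = 2
G(16) = mex{1,1,0} = 2
G(17) = mex{1,1,0} = 2
G(18) = mex{2,1,1} = 0
Heap A: G(8) = 2.
Heap B: G(18) = 0.
Combined Grundy value = 2 ⊕ 0 = 2.
A winning move leaves total XOR = 0, i.e. changes one component's Grundy value g to g ⊕ X where X is the current total.
Heap A: need g' = 2⊕2 = 0. Options: 8−3→G=1, 8−4→G=1, 8−6→G=0. Hits: 1.
Heap B: need g' = 0⊕2 = 2. Options: 18−3→G=2, 18−4→G=1, 18−6→G=1. Hits: 1.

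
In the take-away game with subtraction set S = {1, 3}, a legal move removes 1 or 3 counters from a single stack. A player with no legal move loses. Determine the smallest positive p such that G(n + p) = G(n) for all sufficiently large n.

2

G(0) = 0
G(1) = mex{0} = 1
G(2) = mex{1} = 0
G(3) = mex{0,0} = 1
G(4) = mex{1,1} = 0
G(5) = mex{0,0} = 1
G(6) = mex{1,1} = 0
G(7) = mex{0,0} = 1
G(8) = mex{1,1} = 0
G(9) = mex{0,0} = 1
G(10) = mex{1,1} = 0
G(11) = mex{0,0} = 1
G(12) = mex{1,1} = 0
G(13) = mex{0,0} = 1
G(14) = mex{1,1} = 0
G(n+2) = G(n) holds for n = 0,…,2 (a full window of length max(S) = 3), so the sequence is purely periodic with period 2.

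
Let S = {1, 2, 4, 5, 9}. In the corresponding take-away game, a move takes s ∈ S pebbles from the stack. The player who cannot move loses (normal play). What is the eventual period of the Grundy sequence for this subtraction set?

G(0) = 0
G(1) = mex{0} = 1
G(2) = mex{1,0} = 2
G(3) = mex{2,1} = 0
G(4) = mex{0,2,0} = 1
G(5) = mex{1,0,1,0} = 2
G(6) = mex{2,1,2,1} = 0
G(7) = mex{0,2,0,2} = 1
G(8) = mex{1,0,1,0} = 2
G(9) = mex{2,1,2,1,0} = 3
G(10) = mex{3,2,0,2,1} = 4
G(11) = mex{4,3,1,0,2} = 5
G(12) = mex{5,4,2,1,0} = 3
G(13) = mex{3,5,3,2,1} = 0
G(14) = mex{0,3,4,3,2} = 1
G(15) = mex{1,0,5,4,0} = 2
G(16) = mex{2,1,3,5,1} = 0
G(17) = mex{0,2,0,3,2} = 1
G(18) = mex{1,0,1,0,3} = 2
G(19) = mex{2,1,2,1,4} = 0
G(20) = mex{0,2,0,2,5} = 1
G(21) = mex{1,0,1,0,3} = 2
G(22) = mex{2,1,2,1,0} = 3
G(23) = mex{3,2,0,2,1} = 4
G(24) = mex{4,3,1,0,2} = 5
G(25) = mex{5,4,2,1,0} = 3
G(26) = mex{3,5,3,2,1} = 0
G(27) = mex{0,3,4,3,2} = 1
G(n+13) = G(n) holds for n = 0,…,8 (a full window of length max(S) = 9), so the sequence is purely periodic with period 13.

13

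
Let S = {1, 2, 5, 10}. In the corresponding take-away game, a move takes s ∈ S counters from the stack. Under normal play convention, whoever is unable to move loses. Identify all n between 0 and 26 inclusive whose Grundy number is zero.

n :  0  1  2  3  4  5  6  7  8  9 10 11 12 13 14 15 16 17 18 19 20 21 22 23 24 25 26
G :  0  1  2  0  1  2  0  1  2  0  1  2  0  1  2  0  1  2  0  1  2  0  1  2  0  1  2
P-positions are exactly the n with G(n) = 0.

0, 3, 6, 9, 12, 15, 18, 21, 24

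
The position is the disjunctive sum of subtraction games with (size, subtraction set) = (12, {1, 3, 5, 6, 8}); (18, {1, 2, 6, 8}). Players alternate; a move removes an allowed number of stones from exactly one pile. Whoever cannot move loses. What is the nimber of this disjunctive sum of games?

0

Pile A, S = {1, 3, 5, 6, 8}:
G(0) = 0
G(1) = mex{0} = 1
G(2) = mex{1} = 0
G(3) = mex{0,0} = 1
G(4) = mex{1,1} = 0
G(5) = mex{0,0,0} = 1
G(6) = mex{1,1,1,0} = 2
G(7) = mex{2,0,0,1} = 3
G(8) = mex{3,1,1,0,0} = 2
G(9) = mex{2,2,0,1,1} = 3
G(10) = mex{3,3,1,0,0} = 2
G(11) = mex{2,2,2,1,1} = 0
G(12) = mex{0,3,3,2,0} = 1
G_A(12) = 1.
Pile B, S = {1, 2, 6, 8}:
n :  0  1  2  3  4  5  6  7  8  9 10 11 12 13 14 15 16 17 18
G :  0  1  2  0  1  2  3  0  1  2  0  1  2  3  0  1  2  0  1
G_B(18) = 1.
Combined Grundy value = 1 ⊕ 1 = 0.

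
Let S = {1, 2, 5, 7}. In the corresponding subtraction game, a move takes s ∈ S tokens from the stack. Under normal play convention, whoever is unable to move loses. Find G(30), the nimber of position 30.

0

G(0) = 0
G(1) = mex{0} = 1
G(2) = mex{1,0} = 2
G(3) = mex{2,1} = 0
G(4) = mex{0,2} = 1
G(5) = mex{1,0,0} = 2
G(6) = mex{2,1,1} = 0
G(7) = mex{0,2,2,0} = 1
G(8) = mex{1,0,0,1} = 2
G(9) = mex{2,1,1,2} = 0
G(10) = mex{0,2,2,0} = 1
G(11) = mex{1,0,0,1} = 2
G(12) = mex{2,1,1,2} = 0
G(13) = mex{0,2,2,0} = 1
G(14) = mex{1,0,0,1} = 2
G(15) = mex{2,1,1,2} = 0
G(16) = mex{0,2,2,0} = 1
G(17) = mex{1,0,0,1} = 2
G(18) = mex{2,1,1,2} = 0
G(19) = mex{0,2,2,0} = 1
G(20) = mex{1,0,0,1} = 2
G(21) = mex{2,1,1,2} = 0
G(22) = mex{0,2,2,0} = 1
G(23) = mex{1,0,0,1} = 2
G(24) = mex{2,1,1,2} = 0
G(25) = mex{0,2,2,0} = 1
G(26) = mex{1,0,0,1} = 2
G(27) = mex{2,1,1,2} = 0
G(28) = mex{0,2,2,0} = 1
G(29) = mex{1,0,0,1} = 2
G(30) = mex{2,1,1,2} = 0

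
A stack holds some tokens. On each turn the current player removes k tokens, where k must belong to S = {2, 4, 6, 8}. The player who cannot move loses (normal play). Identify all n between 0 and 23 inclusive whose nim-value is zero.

n :  0  1  2  3  4  5  6  7  8  9 10 11 12 13 14 15 16 17 18 19 20 21 22 23
G :  0  0  1  1  2  2  3  3  4  4  0  0  1  1  2  2  3  3  4  4  0  0  1  1
P-positions are exactly the n with G(n) = 0.

0, 1, 10, 11, 20, 21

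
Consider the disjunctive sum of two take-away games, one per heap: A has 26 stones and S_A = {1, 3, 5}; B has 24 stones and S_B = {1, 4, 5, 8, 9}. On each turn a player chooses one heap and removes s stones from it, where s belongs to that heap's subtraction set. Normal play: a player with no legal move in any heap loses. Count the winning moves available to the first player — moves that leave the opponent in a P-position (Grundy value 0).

Heap A, S = {1, 3, 5}:
n :  0  1  2  3  4  5  6  7  8  9 10 11 12 13 14 15 16 17 18 19 20 21 22 23 24 25 26
G :  0  1  0  1  0  1  0  1  0  1  0  1  0  1  0  1  0  1  0  1  0  1  0  1  0  1  0
G_A(26) = 0.
Heap B, S = {1, 4, 5, 8, 9}:
n :  0  1  2  3  4  5  6  7  8  9 10 11 12 13 14 15 16 17 18 19 20 21 22 23 24
G :  0  1  0  1  2  3  2  3  4  5  4  5  0  1  0  1  2  3  2  3  4  5  4  5  0
G_B(24) = 0.
Combined Grundy value = 0 ⊕ 0 = 0.
A winning move leaves total XOR = 0, i.e. changes one component's Grundy value g to g ⊕ X where X is the current total.
Heap A: target g' = 0⊕0 = 0, but every legal move changes the Grundy value (mex property), so 0 moves.
Heap B: target g' = 0⊕0 = 0, but every legal move changes the Grundy value (mex property), so 0 moves.

0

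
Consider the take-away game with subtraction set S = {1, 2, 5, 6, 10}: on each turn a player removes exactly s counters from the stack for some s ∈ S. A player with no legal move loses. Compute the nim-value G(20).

2

n :  0  1  2  3  4  5  6  7  8  9 10 11 12 13 14 15 16 17 18 19 20
G :  0  1  2  0  1  2  3  0  1  2  3  0  1  2  0  1  2  3  0  1  2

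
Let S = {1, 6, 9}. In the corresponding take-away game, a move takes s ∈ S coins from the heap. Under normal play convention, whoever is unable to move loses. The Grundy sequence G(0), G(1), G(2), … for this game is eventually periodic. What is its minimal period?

5

n :  0  1  2  3  4  5  6  7  8  9 10 11 12 13 14 15 16 17 18 19 20 21 22 23 24 25 26
G :  0  1  0  1  0  1  2  0  1  2  3  2  0  1  0  1  2  0  1  0  1  2  0  1  0  1  2
From n = 11 onward G(n+5) = G(n); since this holds over max(S) = 9 consecutive positions the period is 5 (pre-period 11).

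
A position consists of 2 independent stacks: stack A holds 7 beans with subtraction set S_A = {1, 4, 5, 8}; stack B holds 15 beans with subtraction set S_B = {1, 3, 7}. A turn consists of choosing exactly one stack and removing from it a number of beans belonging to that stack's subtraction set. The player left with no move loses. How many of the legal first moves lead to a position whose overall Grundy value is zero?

1

Stack A, S = {1, 4, 5, 8}:
n : 0 1 2 3 4 5 6 7
G : 0 1 0 1 2 3 2 3
G_A(7) = 3.
Stack B, S = {1, 3, 7}:
n :  0  1  2  3  4  5  6  7  8  9 10 11 12 13 14 15
G :  0  1  0  1  0  1  0  1  0  1  0  1  0  1  0  1
G_B(15) = 1.
Combined Grundy value = 3 ⊕ 1 = 2.
A winning move leaves total XOR = 0, i.e. changes one component's Grundy value g to g ⊕ X where X is the current total.
Stack A: need g' = 3⊕2 = 1. Options: 7−1→G=2, 7−4→G=1, 7−5→G=0. Hits: 1.
Stack B: need g' = 1⊕2 = 3. Options: 15−1→G=0, 15−3→G=0, 15−7→G=0. Hits: 0.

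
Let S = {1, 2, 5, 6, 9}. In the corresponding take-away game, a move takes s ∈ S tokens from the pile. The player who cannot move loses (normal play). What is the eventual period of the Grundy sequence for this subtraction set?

G(0) = 0
G(1) = mex{0} = 1
G(2) = mex{1,0} = 2
G(3) = mex{2,1} = 0
G(4) = mex{0,2} = 1
G(5) = mex{1,0,0} = 2
G(6) = mex{2,1,1,0} = 3
G(7) = mex{3,2,2,1} = 0
G(8) = mex{0,3,0,2} = 1
G(9) = mex{1,0,1,0,0} = 2
G(10) = mex{2,1,2,1,1} = 0
G(11) = mex{0,2,3,2,2} = 1
G(12) = mex{1,0,0,3,0} = 2
G(13) = mex{2,1,1,0,1} = 3
G(14) = mex{3,2,2,1,2} = 0
G(15) = mex{0,3,0,2,3} = 1
G(16) = mex{1,0,1,0,0} = 2
G(17) = mex{2,1,2,1,1} = 0
G(n+7) = G(n) holds for n = 0,…,8 (a full window of length max(S) = 9), so the sequence is purely periodic with period 7.

7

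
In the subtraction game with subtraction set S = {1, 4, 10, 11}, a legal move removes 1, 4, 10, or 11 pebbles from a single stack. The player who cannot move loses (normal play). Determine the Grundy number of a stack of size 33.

G(0) = 0
G(1) = mex{0} = 1
G(2) = mex{1} = 0
G(3) = mex{0} = 1
G(4) = mex{1,0} = 2
G(5) = mex{2,1} = 0
G(6) = mex{0,0} = 1
G(7) = mex{1,1} = 0
G(8) = mex{0,2} = 1
G(9) = mex{1,0} = 2
G(10) = mex{2,1,0} = 3
G(11) = mex{3,0,1,0} = 2
G(12) = mex{2,1,0,1} = 3
G(13) = mex{3,2,1,0} = 4
G(14) = mex{4,3,2,1} = 0
G(15) = mex{0,2,0,2} = 1
G(16) = mex{1,3,1,0} = 2
G(17) = mex{2,4,0,1} = 3
G(18) = mex{3,0,1,0} = 2
G(19) = mex{2,1,2,1} = 0
G(20) = mex{0,2,3,2} = 1
G(21) = mex{1,3,2,3} = 0
G(22) = mex{0,2,3,2} = 1
G(23) = mex{1,0,4,3} = 2
G(24) = mex{2,1,0,4} = 3
G(25) = mex{3,0,1,0} = 2
G(26) = mex{2,1,2,1} = 0
G(27) = mex{0,2,3,2} = 1
G(28) = mex{1,3,2,3} = 0
G(29) = mex{0,2,0,2} = 1
G(30) = mex{1,0,1,0} = 2
G(31) = mex{2,1,0,1} = 3
G(32) = mex{3,0,1,0} = 2
G(33) = mex{2,1,2,1} = 0

0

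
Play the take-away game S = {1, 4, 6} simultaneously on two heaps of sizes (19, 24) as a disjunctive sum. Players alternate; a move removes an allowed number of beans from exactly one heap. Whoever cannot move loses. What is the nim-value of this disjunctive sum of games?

All heaps use S = {1, 4, 6}:
G(0) = 0
G(1) = mex{0} = 1
G(2) = mex{1} = 0
G(3) = mex{0} = 1
G(4) = mex{1,0} = 2
G(5) = mex{2,1} = 0
G(6) = mex{0,0,0} = 1
G(7) = mex{1,1,1} = 0
G(8) = mex{0,2,0} = 1
G(9) = mex{1,0,1} = 2
G(10) = mex{2,1,2} = 0
G(11) = mex{0,0,0} = 1
G(12) = mex{1,1,1} = 0
G(13) = mex{0,2,0} = 1
G(14) = mex{1,0,1} = 2
G(15) = mex{2,1,2} = 0
G(16) = mex{0,0,0} = 1
G(17) = mex{1,1,1} = 0
G(18) = mex{0,2,0} = 1
G(19) = mex{1,0,1} = 2
G(20) = mex{2,1,2} = 0
G(21) = mex{0,0,0} = 1
G(22) = mex{1,1,1} = 0
G(23) = mex{0,2,0} = 1
G(24) = mex{1,0,1} = 2
Heap A: G(19) = 2.
Heap B: G(24) = 2.
Combined Grundy value = 2 ⊕ 2 = 0.

0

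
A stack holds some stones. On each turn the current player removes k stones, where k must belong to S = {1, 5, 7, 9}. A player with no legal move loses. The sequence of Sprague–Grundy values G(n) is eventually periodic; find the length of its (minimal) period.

n :  0  1  2  3  4  5  6  7  8  9 10 11 12 13 14
G :  0  1  0  1  0  1  0  1  0  1  0  1  0  1  0
G(n+2) = G(n) holds for n = 0,…,8 (a full window of length max(S) = 9), so the sequence is purely periodic with period 2.

2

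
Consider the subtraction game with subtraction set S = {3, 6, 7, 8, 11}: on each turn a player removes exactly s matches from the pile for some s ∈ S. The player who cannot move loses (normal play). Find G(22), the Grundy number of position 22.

2

G(0) = 0
G(1) = mex{} = 0
G(2) = mex{} = 0
G(3) = mex{0} = 1
G(4) = mex{0} = 1
G(5) = mex{0} = 1
G(6) = mex{1,0} = 2
G(7) = mex{1,0,0} = 2
G(8) = mex{1,0,0,0} = 2
G(9) = mex{2,1,0,0} = 3
G(10) = mex{2,1,1,0} = 3
G(11) = mex{2,1,1,1,0} = 3
G(12) = mex{3,2,1,1,0} = 4
G(13) = mex{3,2,2,1,0} = 4
G(14) = mex{3,2,2,2,1} = 0
G(15) = mex{4,3,2,2,1} = 0
G(16) = mex{4,3,3,2,1} = 0
G(17) = mex{0,3,3,3,2} = 1
G(18) = mex{0,4,3,3,2} = 1
G(19) = mex{0,4,4,3,2} = 1
G(20) = mex{1,0,4,4,3} = 2
G(21) = mex{1,0,0,4,3} = 2
G(22) = mex{1,0,0,0,3} = 2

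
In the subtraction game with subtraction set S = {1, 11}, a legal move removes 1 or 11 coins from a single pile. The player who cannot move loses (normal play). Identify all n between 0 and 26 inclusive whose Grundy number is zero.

0, 2, 4, 6, 8, 10, 12, 14, 16, 18, 20, 22, 24, 26

G(0) = 0
G(1) = mex{0} = 1
G(2) = mex{1} = 0
G(3) = mex{0} = 1
G(4) = mex{1} = 0
G(5) = mex{0} = 1
G(6) = mex{1} = 0
G(7) = mex{0} = 1
G(8) = mex{1} = 0
G(9) = mex{0} = 1
G(10) = mex{1} = 0
G(11) = mex{0,0} = 1
G(12) = mex{1,1} = 0
G(13) = mex{0,0} = 1
G(14) = mex{1,1} = 0
G(15) = mex{0,0} = 1
G(16) = mex{1,1} = 0
G(17) = mex{0,0} = 1
G(18) = mex{1,1} = 0
G(19) = mex{0,0} = 1
G(20) = mex{1,1} = 0
G(21) = mex{0,0} = 1
G(22) = mex{1,1} = 0
G(23) = mex{0,0} = 1
G(24) = mex{1,1} = 0
G(25) = mex{0,0} = 1
G(26) = mex{1,1} = 0
P-positions are exactly the n with G(n) = 0.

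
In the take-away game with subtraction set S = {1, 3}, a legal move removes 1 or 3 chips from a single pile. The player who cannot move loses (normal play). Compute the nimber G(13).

G(0) = 0
G(1) = mex{0} = 1
G(2) = mex{1} = 0
G(3) = mex{0,0} = 1
G(4) = mex{1,1} = 0
G(5) = mex{0,0} = 1
G(6) = mex{1,1} = 0
G(7) = mex{0,0} = 1
G(8) = mex{1,1} = 0
G(9) = mex{0,0} = 1
G(10) = mex{1,1} = 0
G(11) = mex{0,0} = 1
G(12) = mex{1,1} = 0
G(13) = mex{0,0} = 1

1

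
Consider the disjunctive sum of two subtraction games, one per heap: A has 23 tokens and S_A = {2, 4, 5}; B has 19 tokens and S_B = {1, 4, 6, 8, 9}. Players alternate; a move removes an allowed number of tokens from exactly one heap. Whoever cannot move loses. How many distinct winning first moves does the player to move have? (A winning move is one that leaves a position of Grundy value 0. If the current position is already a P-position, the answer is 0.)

3

Heap A, S = {2, 4, 5}:
G(0) = 0
G(1) = mex{} = 0
G(2) = mex{0} = 1
G(3) = mex{0} = 1
G(4) = mex{1,0} = 2
G(5) = mex{1,0,0} = 2
G(6) = mex{2,1,0} = 3
G(7) = mex{2,1,1} = 0
G(8) = mex{3,2,1} = 0
G(9) = mex{0,2,2} = 1
G(10) = mex{0,3,2} = 1
G(11) = mex{1,0,3} = 2
G(12) = mex{1,0,0} = 2
G(13) = mex{2,1,0} = 3
G(14) = mex{2,1,1} = 0
G(15) = mex{3,2,1} = 0
G(16) = mex{0,2,2} = 1
G(17) = mex{0,3,2} = 1
G(18) = mex{1,0,3} = 2
G(19) = mex{1,0,0} = 2
G(20) = mex{2,1,0} = 3
G(21) = mex{2,1,1} = 0
G(22) = mex{3,2,1} = 0
G(23) = mex{0,2,2} = 1
G_A(23) = 1.
Heap B, S = {1, 4, 6, 8, 9}:
G(0) = 0
G(1) = mex{0} = 1
G(2) = mex{1} = 0
G(3) = mex{0} = 1
G(4) = mex{1,0} = 2
G(5) = mex{2,1} = 0
G(6) = mex{0,0,0} = 1
G(7) = mex{1,1,1} = 0
G(8) = mex{0,2,0,0} = 1
G(9) = mex{1,0,1,1,0} = 2
G(10) = mex{2,1,2,0,1} = 3
G(11) = mex{3,0,0,1,0} = 2
G(12) = mex{2,1,1,2,1} = 0
G(13) = mex{0,2,0,0,2} = 1
G(14) = mex{1,3,1,1,0} = 2
G(15) = mex{2,2,2,0,1} = 3
G(16) = mex{3,0,3,1,0} = 2
G(17) = mex{2,1,2,2,1} = 0
G(18) = mex{0,2,0,3,2} = 1
G(19) = mex{1,3,1,2,3} = 0
G_B(19) = 0.
Combined Grundy value = 1 ⊕ 0 = 1.
A winning move leaves total XOR = 0, i.e. changes one component's Grundy value g to g ⊕ X where X is the current total.
Heap A: need g' = 1⊕1 = 0. Options: 23−2→G=0, 23−4→G=2, 23−5→G=2. Hits: 1.
Heap B: need g' = 0⊕1 = 1. Options: 19−1→G=1, 19−4→G=3, 19−6→G=1, 19−8→G=2, 19−9→G=3. Hits: 2.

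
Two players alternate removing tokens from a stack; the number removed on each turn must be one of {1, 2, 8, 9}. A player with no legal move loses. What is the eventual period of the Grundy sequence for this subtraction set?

10

n :  0  1  2  3  4  5  6  7  8  9 10 11 12 13 14 15 16 17 18 19 20 21
G :  0  1  2  0  1  2  0  1  2  3  0  1  2  0  1  2  0  1  2  3  0  1
G(n+10) = G(n) holds for n = 0,…,8 (a full window of length max(S) = 9), so the sequence is purely periodic with period 10.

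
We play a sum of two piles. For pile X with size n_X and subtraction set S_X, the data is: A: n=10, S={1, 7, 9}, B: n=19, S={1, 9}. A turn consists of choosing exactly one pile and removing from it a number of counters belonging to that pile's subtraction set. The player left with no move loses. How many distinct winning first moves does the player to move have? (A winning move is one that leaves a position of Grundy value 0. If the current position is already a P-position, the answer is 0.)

Pile A, S = {1, 7, 9}:
n :  0  1  2  3  4  5  6  7  8  9 10
G :  0  1  0  1  0  1  0  1  0  1  0
G_A(10) = 0.
Pile B, S = {1, 9}:
n :  0  1  2  3  4  5  6  7  8  9 10 11 12 13 14 15 16 17 18 19
G :  0  1  0  1  0  1  0  1  0  1  0  1  0  1  0  1  0  1  0  1
G_B(19) = 1.
Combined Grundy value = 0 ⊕ 1 = 1.
A winning move leaves total XOR = 0, i.e. changes one component's Grundy value g to g ⊕ X where X is the current total.
Pile A: need g' = 0⊕1 = 1. Options: 10−1→G=1, 10−7→G=1, 10−9→G=1. Hits: 3.
Pile B: need g' = 1⊕1 = 0. Options: 19−1→G=0, 19−9→G=0. Hits: 2.

5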